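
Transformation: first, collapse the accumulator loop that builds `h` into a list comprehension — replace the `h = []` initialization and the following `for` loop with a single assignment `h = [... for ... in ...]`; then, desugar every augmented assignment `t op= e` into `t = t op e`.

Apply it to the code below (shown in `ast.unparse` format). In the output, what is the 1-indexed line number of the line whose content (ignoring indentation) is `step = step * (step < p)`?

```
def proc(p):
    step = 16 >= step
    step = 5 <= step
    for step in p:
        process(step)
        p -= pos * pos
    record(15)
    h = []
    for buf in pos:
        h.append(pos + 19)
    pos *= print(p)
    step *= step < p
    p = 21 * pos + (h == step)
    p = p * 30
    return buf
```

Transformed code:
def proc(p):
    step = 16 >= step
    step = 5 <= step
    for step in p:
        process(step)
        p = p - pos * pos
    record(15)
    h = [pos + 19 for buf in pos]
    pos = pos * print(p)
    step = step * (step < p)
    p = 21 * pos + (h == step)
    p = p * 30
    return buf

10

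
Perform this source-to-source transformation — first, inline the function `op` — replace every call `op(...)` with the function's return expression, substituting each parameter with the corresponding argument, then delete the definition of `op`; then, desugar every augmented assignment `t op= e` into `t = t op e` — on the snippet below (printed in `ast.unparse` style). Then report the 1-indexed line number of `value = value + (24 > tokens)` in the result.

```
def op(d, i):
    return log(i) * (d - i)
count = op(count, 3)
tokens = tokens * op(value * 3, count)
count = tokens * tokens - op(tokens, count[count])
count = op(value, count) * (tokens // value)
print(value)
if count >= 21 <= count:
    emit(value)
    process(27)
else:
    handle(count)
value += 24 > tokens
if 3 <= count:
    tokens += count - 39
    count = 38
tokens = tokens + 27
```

11

Transformed code:
count = log(3) * (count - 3)
tokens = tokens * (log(count) * (value * 3 - count))
count = tokens * tokens - log(count[count]) * (tokens - count[count])
count = log(count) * (value - count) * (tokens // value)
print(value)
if count >= 21 <= count:
    emit(value)
    process(27)
else:
    handle(count)
value = value + (24 > tokens)
if 3 <= count:
    tokens = tokens + (count - 39)
    count = 38
tokens = tokens + 27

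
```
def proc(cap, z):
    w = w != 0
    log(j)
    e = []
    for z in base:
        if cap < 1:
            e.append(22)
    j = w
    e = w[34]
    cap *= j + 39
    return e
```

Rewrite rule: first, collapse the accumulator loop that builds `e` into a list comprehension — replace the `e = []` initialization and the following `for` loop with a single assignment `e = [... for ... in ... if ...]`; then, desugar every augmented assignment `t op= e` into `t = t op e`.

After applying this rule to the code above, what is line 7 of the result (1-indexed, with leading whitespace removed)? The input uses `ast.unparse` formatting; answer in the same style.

Transformed code:
def proc(cap, z):
    w = w != 0
    log(j)
    e = [22 for z in base if cap < 1]
    j = w
    e = w[34]
    cap = cap * (j + 39)
    return e

cap = cap * (j + 39)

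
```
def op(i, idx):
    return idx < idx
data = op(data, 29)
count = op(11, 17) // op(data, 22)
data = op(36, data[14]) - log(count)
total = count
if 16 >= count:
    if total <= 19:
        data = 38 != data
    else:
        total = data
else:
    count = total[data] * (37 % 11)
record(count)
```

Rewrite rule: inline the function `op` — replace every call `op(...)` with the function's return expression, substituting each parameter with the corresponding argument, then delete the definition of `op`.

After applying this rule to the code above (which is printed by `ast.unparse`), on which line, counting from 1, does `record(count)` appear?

Transformed code:
data = 29 < 29
count = (17 < 17) // (22 < 22)
data = (data[14] < data[14]) - log(count)
total = count
if 16 >= count:
    if total <= 19:
        data = 38 != data
    else:
        total = data
else:
    count = total[data] * (37 % 11)
record(count)

12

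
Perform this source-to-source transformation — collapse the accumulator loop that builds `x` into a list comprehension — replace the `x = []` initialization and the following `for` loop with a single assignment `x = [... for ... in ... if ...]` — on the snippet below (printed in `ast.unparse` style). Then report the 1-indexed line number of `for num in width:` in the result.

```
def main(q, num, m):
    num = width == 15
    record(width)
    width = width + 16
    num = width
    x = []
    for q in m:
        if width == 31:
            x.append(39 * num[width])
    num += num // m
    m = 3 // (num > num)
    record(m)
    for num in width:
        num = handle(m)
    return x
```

Transformed code:
def main(q, num, m):
    num = width == 15
    record(width)
    width = width + 16
    num = width
    x = [39 * num[width] for q in m if width == 31]
    num += num // m
    m = 3 // (num > num)
    record(m)
    for num in width:
        num = handle(m)
    return x

10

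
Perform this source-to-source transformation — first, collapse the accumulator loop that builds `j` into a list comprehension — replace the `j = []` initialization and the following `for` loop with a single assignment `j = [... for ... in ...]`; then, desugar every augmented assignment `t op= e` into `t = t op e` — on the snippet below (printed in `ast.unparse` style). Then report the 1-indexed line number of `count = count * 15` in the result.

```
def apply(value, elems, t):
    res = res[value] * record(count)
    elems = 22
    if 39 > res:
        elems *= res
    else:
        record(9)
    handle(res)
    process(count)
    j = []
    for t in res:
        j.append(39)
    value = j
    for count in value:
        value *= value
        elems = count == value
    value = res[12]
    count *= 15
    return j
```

Transformed code:
def apply(value, elems, t):
    res = res[value] * record(count)
    elems = 22
    if 39 > res:
        elems = elems * res
    else:
        record(9)
    handle(res)
    process(count)
    j = [39 for t in res]
    value = j
    for count in value:
        value = value * value
        elems = count == value
    value = res[12]
    count = count * 15
    return j

16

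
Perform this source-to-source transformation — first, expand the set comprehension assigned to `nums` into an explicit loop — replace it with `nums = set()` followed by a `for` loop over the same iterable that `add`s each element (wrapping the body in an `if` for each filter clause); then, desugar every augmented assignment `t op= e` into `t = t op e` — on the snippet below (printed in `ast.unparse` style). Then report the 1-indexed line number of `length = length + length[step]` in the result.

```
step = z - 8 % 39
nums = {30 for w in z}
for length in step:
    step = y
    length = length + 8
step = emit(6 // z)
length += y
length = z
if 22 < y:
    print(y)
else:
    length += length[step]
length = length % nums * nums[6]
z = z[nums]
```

14

Transformed code:
step = z - 8 % 39
nums = set()
for w in z:
    nums.add(30)
for length in step:
    step = y
    length = length + 8
step = emit(6 // z)
length = length + y
length = z
if 22 < y:
    print(y)
else:
    length = length + length[step]
length = length % nums * nums[6]
z = z[nums]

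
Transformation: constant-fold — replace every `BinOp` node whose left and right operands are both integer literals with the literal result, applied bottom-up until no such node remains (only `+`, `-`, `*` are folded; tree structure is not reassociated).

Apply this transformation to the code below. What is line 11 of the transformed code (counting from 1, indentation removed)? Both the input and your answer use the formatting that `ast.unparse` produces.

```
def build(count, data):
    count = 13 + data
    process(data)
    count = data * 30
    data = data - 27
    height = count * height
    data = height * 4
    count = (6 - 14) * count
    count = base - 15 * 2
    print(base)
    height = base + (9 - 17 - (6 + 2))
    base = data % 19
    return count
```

Transformed code:
def build(count, data):
    count = 13 + data
    process(data)
    count = data * 30
    data = data - 27
    height = count * height
    data = height * 4
    count = -8 * count
    count = base - 30
    print(base)
    height = base + -16
    base = data % 19
    return count

height = base + -16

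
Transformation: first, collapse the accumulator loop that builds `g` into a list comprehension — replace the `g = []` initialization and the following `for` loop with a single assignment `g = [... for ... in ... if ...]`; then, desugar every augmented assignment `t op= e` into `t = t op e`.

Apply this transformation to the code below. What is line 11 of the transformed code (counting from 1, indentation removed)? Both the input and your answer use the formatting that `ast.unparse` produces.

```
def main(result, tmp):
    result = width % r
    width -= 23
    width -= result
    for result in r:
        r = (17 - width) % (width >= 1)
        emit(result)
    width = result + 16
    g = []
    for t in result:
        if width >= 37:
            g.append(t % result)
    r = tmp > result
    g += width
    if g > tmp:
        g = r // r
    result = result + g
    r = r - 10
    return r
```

Transformed code:
def main(result, tmp):
    result = width % r
    width = width - 23
    width = width - result
    for result in r:
        r = (17 - width) % (width >= 1)
        emit(result)
    width = result + 16
    g = [t % result for t in result if width >= 37]
    r = tmp > result
    g = g + width
    if g > tmp:
        g = r // r
    result = result + g
    r = r - 10
    return r

g = g + width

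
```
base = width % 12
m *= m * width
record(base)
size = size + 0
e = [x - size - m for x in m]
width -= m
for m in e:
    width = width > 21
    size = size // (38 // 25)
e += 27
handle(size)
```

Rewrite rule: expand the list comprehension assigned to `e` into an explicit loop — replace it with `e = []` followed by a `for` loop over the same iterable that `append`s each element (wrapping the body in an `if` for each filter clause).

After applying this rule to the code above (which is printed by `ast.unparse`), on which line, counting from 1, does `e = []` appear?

5

Transformed code:
base = width % 12
m *= m * width
record(base)
size = size + 0
e = []
for x in m:
    e.append(x - size - m)
width -= m
for m in e:
    width = width > 21
    size = size // (38 // 25)
e += 27
handle(size)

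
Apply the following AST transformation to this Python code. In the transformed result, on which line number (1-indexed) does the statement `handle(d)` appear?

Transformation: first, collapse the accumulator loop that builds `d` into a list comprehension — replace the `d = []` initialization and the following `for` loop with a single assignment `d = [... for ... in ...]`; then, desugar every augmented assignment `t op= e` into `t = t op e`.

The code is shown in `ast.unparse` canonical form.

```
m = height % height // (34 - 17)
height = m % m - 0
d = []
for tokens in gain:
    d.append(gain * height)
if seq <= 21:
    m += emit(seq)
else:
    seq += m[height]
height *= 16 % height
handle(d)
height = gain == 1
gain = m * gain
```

9

Transformed code:
m = height % height // (34 - 17)
height = m % m - 0
d = [gain * height for tokens in gain]
if seq <= 21:
    m = m + emit(seq)
else:
    seq = seq + m[height]
height = height * (16 % height)
handle(d)
height = gain == 1
gain = m * gain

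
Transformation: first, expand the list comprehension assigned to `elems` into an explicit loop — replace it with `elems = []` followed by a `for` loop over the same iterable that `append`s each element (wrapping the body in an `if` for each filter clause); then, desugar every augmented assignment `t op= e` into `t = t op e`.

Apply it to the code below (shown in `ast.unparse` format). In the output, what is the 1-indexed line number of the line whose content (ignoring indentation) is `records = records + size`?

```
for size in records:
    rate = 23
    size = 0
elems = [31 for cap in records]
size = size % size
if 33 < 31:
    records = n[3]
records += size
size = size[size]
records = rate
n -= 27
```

10

Transformed code:
for size in records:
    rate = 23
    size = 0
elems = []
for cap in records:
    elems.append(31)
size = size % size
if 33 < 31:
    records = n[3]
records = records + size
size = size[size]
records = rate
n = n - 27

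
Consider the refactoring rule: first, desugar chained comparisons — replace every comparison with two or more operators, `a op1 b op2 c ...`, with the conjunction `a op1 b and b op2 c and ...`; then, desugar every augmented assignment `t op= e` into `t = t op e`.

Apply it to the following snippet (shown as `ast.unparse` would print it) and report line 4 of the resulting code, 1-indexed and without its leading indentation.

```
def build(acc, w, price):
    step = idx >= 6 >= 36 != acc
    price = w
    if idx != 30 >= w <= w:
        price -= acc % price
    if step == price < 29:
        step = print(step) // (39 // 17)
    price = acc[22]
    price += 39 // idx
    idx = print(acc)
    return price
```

Transformed code:
def build(acc, w, price):
    step = idx >= 6 and 6 >= 36 and (36 != acc)
    price = w
    if idx != 30 and 30 >= w and (w <= w):
        price = price - acc % price
    if step == price and price < 29:
        step = print(step) // (39 // 17)
    price = acc[22]
    price = price + 39 // idx
    idx = print(acc)
    return price

if idx != 30 and 30 >= w and (w <= w):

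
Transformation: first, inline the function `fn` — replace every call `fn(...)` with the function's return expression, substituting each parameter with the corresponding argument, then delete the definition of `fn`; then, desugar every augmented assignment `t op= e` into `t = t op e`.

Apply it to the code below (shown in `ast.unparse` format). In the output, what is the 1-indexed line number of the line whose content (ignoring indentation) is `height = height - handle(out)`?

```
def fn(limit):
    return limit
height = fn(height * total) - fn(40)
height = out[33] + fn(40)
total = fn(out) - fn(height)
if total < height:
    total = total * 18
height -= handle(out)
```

Transformed code:
height = height * total - 40
height = out[33] + 40
total = out - height
if total < height:
    total = total * 18
height = height - handle(out)

6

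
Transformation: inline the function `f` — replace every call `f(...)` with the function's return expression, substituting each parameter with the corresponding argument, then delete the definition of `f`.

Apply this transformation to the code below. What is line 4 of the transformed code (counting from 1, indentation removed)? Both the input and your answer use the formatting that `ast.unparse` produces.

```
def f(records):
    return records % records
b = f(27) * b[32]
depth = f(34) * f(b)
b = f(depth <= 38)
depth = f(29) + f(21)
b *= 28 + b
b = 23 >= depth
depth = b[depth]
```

depth = 29 % 29 + 21 % 21

Transformed code:
b = 27 % 27 * b[32]
depth = 34 % 34 * (b % b)
b = (depth <= 38) % (depth <= 38)
depth = 29 % 29 + 21 % 21
b *= 28 + b
b = 23 >= depth
depth = b[depth]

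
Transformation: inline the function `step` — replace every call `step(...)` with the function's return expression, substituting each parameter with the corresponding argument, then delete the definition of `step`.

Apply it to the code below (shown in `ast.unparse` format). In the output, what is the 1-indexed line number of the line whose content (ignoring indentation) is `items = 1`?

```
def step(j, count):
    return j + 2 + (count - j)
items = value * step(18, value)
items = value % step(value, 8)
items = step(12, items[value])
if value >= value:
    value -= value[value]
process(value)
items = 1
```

Transformed code:
items = value * (18 + 2 + (value - 18))
items = value % (value + 2 + (8 - value))
items = 12 + 2 + (items[value] - 12)
if value >= value:
    value -= value[value]
process(value)
items = 1

7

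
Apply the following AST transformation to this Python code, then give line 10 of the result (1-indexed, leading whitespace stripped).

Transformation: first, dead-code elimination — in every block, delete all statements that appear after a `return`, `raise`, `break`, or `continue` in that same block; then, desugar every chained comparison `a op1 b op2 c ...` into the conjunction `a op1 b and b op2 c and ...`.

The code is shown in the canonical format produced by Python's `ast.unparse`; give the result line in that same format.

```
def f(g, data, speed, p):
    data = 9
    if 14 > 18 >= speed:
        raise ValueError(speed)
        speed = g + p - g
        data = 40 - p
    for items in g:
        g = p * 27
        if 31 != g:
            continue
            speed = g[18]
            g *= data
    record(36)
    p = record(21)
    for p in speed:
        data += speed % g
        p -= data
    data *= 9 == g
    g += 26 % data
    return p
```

p = record(21)

Transformed code:
def f(g, data, speed, p):
    data = 9
    if 14 > 18 and 18 >= speed:
        raise ValueError(speed)
    for items in g:
        g = p * 27
        if 31 != g:
            continue
    record(36)
    p = record(21)
    for p in speed:
        data += speed % g
        p -= data
    data *= 9 == g
    g += 26 % data
    return p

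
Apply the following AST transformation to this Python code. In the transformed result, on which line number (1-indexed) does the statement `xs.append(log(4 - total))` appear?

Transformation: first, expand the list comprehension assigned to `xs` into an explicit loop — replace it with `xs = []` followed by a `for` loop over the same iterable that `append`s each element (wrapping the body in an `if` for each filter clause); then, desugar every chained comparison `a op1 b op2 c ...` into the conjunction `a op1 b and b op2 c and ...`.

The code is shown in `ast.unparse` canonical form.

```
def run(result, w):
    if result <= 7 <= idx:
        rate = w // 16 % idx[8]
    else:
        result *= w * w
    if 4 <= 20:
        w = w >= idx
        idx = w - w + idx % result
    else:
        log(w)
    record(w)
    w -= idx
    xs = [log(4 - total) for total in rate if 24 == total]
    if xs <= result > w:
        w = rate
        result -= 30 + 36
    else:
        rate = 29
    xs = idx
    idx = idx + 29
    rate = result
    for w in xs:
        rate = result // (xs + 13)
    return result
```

Transformed code:
def run(result, w):
    if result <= 7 and 7 <= idx:
        rate = w // 16 % idx[8]
    else:
        result *= w * w
    if 4 <= 20:
        w = w >= idx
        idx = w - w + idx % result
    else:
        log(w)
    record(w)
    w -= idx
    xs = []
    for total in rate:
        if 24 == total:
            xs.append(log(4 - total))
    if xs <= result and result > w:
        w = rate
        result -= 30 + 36
    else:
        rate = 29
    xs = idx
    idx = idx + 29
    rate = result
    for w in xs:
        rate = result // (xs + 13)
    return result

16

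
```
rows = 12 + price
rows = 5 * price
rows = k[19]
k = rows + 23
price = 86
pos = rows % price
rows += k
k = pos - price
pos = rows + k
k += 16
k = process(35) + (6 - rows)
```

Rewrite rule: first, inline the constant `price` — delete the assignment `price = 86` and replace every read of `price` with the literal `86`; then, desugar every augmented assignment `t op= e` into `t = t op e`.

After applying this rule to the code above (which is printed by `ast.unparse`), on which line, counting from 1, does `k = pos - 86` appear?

Transformed code:
rows = 12 + 86
rows = 5 * 86
rows = k[19]
k = rows + 23
pos = rows % 86
rows = rows + k
k = pos - 86
pos = rows + k
k = k + 16
k = process(35) + (6 - rows)

7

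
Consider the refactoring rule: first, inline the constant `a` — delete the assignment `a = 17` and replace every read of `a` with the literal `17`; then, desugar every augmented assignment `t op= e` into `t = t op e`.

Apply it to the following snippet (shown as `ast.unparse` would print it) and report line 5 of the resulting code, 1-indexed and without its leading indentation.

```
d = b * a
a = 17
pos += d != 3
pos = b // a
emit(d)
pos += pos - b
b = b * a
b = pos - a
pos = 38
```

Transformed code:
d = b * 17
pos = pos + (d != 3)
pos = b // 17
emit(d)
pos = pos + (pos - b)
b = b * 17
b = pos - 17
pos = 38

pos = pos + (pos - b)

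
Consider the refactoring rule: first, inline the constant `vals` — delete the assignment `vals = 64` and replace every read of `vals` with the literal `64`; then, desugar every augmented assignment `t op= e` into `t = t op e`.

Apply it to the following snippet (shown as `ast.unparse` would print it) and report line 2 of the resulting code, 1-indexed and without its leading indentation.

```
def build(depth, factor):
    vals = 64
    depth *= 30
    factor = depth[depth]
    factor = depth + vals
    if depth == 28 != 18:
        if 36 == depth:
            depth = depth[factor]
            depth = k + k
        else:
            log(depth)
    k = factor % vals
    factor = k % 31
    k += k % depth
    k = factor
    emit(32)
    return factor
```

Transformed code:
def build(depth, factor):
    depth = depth * 30
    factor = depth[depth]
    factor = depth + 64
    if depth == 28 != 18:
        if 36 == depth:
            depth = depth[factor]
            depth = k + k
        else:
            log(depth)
    k = factor % 64
    factor = k % 31
    k = k + k % depth
    k = factor
    emit(32)
    return factor

depth = depth * 30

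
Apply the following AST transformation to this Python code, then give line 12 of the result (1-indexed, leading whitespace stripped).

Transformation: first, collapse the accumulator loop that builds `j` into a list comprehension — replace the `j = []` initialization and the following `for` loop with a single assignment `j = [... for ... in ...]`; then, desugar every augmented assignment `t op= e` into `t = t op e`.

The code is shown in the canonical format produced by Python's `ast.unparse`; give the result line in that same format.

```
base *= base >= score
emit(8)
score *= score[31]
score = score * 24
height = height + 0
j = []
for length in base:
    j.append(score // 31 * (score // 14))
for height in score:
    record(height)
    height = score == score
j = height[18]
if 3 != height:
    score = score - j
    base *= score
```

score = score - j

Transformed code:
base = base * (base >= score)
emit(8)
score = score * score[31]
score = score * 24
height = height + 0
j = [score // 31 * (score // 14) for length in base]
for height in score:
    record(height)
    height = score == score
j = height[18]
if 3 != height:
    score = score - j
    base = base * score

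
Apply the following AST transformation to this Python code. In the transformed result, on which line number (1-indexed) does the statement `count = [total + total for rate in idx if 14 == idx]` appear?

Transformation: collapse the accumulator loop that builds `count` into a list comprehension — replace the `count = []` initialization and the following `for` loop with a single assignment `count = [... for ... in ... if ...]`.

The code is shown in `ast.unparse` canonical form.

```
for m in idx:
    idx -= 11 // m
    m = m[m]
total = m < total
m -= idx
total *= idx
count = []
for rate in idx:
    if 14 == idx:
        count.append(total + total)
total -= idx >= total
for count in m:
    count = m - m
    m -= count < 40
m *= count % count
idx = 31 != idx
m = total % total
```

7

Transformed code:
for m in idx:
    idx -= 11 // m
    m = m[m]
total = m < total
m -= idx
total *= idx
count = [total + total for rate in idx if 14 == idx]
total -= idx >= total
for count in m:
    count = m - m
    m -= count < 40
m *= count % count
idx = 31 != idx
m = total % total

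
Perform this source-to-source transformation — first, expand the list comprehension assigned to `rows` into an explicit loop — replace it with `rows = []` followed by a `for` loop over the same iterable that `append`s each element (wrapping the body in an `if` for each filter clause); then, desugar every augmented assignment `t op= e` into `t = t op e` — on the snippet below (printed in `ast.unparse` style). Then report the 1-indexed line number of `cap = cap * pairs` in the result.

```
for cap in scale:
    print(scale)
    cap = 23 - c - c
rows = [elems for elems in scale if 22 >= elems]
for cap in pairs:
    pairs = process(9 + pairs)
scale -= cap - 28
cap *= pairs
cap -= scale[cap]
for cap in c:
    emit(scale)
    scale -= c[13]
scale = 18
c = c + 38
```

Transformed code:
for cap in scale:
    print(scale)
    cap = 23 - c - c
rows = []
for elems in scale:
    if 22 >= elems:
        rows.append(elems)
for cap in pairs:
    pairs = process(9 + pairs)
scale = scale - (cap - 28)
cap = cap * pairs
cap = cap - scale[cap]
for cap in c:
    emit(scale)
    scale = scale - c[13]
scale = 18
c = c + 38

11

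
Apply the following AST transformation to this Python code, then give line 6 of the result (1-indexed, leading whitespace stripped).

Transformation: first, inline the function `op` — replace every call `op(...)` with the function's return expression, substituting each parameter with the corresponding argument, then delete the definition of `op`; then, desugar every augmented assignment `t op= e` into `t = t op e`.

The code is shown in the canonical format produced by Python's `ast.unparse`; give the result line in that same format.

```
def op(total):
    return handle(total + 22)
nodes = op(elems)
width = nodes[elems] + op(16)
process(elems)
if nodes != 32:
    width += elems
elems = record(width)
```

elems = record(width)

Transformed code:
nodes = handle(elems + 22)
width = nodes[elems] + handle(16 + 22)
process(elems)
if nodes != 32:
    width = width + elems
elems = record(width)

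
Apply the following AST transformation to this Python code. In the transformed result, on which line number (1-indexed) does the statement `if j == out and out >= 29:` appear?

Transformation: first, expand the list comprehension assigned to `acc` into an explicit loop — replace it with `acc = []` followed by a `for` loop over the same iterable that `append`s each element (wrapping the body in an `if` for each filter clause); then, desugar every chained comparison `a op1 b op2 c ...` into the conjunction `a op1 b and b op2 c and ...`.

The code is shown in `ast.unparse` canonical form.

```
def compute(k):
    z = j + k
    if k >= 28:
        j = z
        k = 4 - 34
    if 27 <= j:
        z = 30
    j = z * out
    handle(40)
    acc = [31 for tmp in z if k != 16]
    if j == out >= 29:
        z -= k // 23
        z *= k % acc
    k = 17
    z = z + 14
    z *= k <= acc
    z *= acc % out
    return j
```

Transformed code:
def compute(k):
    z = j + k
    if k >= 28:
        j = z
        k = 4 - 34
    if 27 <= j:
        z = 30
    j = z * out
    handle(40)
    acc = []
    for tmp in z:
        if k != 16:
            acc.append(31)
    if j == out and out >= 29:
        z -= k // 23
        z *= k % acc
    k = 17
    z = z + 14
    z *= k <= acc
    z *= acc % out
    return j

14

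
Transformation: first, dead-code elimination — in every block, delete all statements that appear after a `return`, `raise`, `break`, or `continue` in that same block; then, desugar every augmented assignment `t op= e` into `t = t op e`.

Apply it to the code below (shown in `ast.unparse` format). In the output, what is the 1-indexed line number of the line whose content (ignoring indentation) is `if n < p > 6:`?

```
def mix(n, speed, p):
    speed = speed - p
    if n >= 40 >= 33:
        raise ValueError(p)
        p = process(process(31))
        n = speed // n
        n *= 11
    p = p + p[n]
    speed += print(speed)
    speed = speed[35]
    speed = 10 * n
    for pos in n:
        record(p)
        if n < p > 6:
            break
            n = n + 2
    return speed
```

Transformed code:
def mix(n, speed, p):
    speed = speed - p
    if n >= 40 >= 33:
        raise ValueError(p)
    p = p + p[n]
    speed = speed + print(speed)
    speed = speed[35]
    speed = 10 * n
    for pos in n:
        record(p)
        if n < p > 6:
            break
    return speed

11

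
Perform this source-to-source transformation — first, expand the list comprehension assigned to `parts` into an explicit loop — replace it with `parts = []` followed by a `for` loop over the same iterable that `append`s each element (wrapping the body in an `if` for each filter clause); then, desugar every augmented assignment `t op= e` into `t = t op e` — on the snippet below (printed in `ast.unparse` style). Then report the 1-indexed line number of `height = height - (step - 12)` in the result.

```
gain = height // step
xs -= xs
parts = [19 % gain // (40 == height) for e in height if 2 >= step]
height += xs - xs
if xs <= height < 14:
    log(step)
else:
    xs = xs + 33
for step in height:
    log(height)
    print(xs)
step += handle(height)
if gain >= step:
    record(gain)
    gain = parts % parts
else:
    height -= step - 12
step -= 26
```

Transformed code:
gain = height // step
xs = xs - xs
parts = []
for e in height:
    if 2 >= step:
        parts.append(19 % gain // (40 == height))
height = height + (xs - xs)
if xs <= height < 14:
    log(step)
else:
    xs = xs + 33
for step in height:
    log(height)
    print(xs)
step = step + handle(height)
if gain >= step:
    record(gain)
    gain = parts % parts
else:
    height = height - (step - 12)
step = step - 26

20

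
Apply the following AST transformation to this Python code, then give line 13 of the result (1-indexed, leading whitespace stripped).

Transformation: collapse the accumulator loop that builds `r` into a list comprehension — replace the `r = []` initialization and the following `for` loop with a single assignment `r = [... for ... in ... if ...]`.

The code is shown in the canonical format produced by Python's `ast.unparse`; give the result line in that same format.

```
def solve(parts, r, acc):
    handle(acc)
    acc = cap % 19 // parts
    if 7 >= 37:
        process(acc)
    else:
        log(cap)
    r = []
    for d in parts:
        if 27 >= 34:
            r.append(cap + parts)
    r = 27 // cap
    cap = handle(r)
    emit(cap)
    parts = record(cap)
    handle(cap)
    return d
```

Transformed code:
def solve(parts, r, acc):
    handle(acc)
    acc = cap % 19 // parts
    if 7 >= 37:
        process(acc)
    else:
        log(cap)
    r = [cap + parts for d in parts if 27 >= 34]
    r = 27 // cap
    cap = handle(r)
    emit(cap)
    parts = record(cap)
    handle(cap)
    return d

handle(cap)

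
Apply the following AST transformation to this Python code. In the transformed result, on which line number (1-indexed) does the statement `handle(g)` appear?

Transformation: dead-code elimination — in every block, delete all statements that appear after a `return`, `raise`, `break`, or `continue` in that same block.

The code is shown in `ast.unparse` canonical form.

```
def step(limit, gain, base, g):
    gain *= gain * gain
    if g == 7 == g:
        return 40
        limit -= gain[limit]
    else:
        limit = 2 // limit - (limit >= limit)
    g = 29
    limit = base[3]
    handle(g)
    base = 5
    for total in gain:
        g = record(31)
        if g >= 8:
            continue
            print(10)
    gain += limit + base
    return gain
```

Transformed code:
def step(limit, gain, base, g):
    gain *= gain * gain
    if g == 7 == g:
        return 40
    else:
        limit = 2 // limit - (limit >= limit)
    g = 29
    limit = base[3]
    handle(g)
    base = 5
    for total in gain:
        g = record(31)
        if g >= 8:
            continue
    gain += limit + base
    return gain

9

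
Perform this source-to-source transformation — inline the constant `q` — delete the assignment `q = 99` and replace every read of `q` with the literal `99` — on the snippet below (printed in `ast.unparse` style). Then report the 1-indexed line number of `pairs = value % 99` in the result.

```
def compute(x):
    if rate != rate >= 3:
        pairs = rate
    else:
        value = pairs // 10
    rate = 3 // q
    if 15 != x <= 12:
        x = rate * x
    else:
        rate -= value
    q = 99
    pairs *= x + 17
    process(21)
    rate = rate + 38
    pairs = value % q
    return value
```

Transformed code:
def compute(x):
    if rate != rate >= 3:
        pairs = rate
    else:
        value = pairs // 10
    rate = 3 // 99
    if 15 != x <= 12:
        x = rate * x
    else:
        rate -= value
    pairs *= x + 17
    process(21)
    rate = rate + 38
    pairs = value % 99
    return value

14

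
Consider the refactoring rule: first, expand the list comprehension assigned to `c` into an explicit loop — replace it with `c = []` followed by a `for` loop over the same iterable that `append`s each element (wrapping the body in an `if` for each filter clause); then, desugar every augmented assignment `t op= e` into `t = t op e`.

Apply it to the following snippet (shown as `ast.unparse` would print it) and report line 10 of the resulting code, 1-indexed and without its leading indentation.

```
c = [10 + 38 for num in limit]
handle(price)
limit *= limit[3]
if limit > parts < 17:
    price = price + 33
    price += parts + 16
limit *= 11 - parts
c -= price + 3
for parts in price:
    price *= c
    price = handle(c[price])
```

c = c - (price + 3)

Transformed code:
c = []
for num in limit:
    c.append(10 + 38)
handle(price)
limit = limit * limit[3]
if limit > parts < 17:
    price = price + 33
    price = price + (parts + 16)
limit = limit * (11 - parts)
c = c - (price + 3)
for parts in price:
    price = price * c
    price = handle(c[price])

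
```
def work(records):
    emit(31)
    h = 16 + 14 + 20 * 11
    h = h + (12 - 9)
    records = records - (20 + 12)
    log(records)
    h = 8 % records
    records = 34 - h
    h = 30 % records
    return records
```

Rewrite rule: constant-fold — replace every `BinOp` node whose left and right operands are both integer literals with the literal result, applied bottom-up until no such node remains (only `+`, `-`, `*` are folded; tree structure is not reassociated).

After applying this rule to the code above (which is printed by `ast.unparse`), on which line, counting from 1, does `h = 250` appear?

3

Transformed code:
def work(records):
    emit(31)
    h = 250
    h = h + 3
    records = records - 32
    log(records)
    h = 8 % records
    records = 34 - h
    h = 30 % records
    return records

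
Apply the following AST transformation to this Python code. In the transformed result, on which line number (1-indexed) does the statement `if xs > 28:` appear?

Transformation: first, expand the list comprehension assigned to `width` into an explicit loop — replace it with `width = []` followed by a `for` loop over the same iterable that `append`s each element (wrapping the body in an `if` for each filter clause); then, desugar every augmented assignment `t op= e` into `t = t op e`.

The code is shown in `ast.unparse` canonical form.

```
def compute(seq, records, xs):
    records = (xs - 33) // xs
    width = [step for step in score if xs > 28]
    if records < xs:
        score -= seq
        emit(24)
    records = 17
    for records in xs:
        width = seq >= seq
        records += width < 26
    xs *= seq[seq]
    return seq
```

Transformed code:
def compute(seq, records, xs):
    records = (xs - 33) // xs
    width = []
    for step in score:
        if xs > 28:
            width.append(step)
    if records < xs:
        score = score - seq
        emit(24)
    records = 17
    for records in xs:
        width = seq >= seq
        records = records + (width < 26)
    xs = xs * seq[seq]
    return seq

5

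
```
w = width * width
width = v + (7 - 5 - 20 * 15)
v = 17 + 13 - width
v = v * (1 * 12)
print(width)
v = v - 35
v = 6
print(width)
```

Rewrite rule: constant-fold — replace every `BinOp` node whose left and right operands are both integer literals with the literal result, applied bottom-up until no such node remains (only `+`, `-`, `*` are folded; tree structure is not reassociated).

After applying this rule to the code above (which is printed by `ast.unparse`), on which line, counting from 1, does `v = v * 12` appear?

4

Transformed code:
w = width * width
width = v + -298
v = 30 - width
v = v * 12
print(width)
v = v - 35
v = 6
print(width)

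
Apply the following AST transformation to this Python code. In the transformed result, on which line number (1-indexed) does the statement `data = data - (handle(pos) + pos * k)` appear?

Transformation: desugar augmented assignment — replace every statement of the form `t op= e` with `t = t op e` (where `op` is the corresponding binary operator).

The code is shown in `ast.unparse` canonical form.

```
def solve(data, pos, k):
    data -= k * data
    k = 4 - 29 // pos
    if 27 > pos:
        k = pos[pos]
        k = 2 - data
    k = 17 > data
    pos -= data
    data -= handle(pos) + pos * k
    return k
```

Transformed code:
def solve(data, pos, k):
    data = data - k * data
    k = 4 - 29 // pos
    if 27 > pos:
        k = pos[pos]
        k = 2 - data
    k = 17 > data
    pos = pos - data
    data = data - (handle(pos) + pos * k)
    return k

9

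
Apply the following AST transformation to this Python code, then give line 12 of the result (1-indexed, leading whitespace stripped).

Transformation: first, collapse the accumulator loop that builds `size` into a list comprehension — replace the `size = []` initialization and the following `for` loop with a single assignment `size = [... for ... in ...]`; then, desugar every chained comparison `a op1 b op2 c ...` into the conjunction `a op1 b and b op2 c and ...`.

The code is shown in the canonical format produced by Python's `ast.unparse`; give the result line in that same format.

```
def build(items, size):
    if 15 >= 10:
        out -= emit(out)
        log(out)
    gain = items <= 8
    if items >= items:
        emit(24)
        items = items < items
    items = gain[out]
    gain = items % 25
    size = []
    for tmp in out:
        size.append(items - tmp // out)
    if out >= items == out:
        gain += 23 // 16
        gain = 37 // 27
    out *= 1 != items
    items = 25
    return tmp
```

if out >= items and items == out:

Transformed code:
def build(items, size):
    if 15 >= 10:
        out -= emit(out)
        log(out)
    gain = items <= 8
    if items >= items:
        emit(24)
        items = items < items
    items = gain[out]
    gain = items % 25
    size = [items - tmp // out for tmp in out]
    if out >= items and items == out:
        gain += 23 // 16
        gain = 37 // 27
    out *= 1 != items
    items = 25
    return tmp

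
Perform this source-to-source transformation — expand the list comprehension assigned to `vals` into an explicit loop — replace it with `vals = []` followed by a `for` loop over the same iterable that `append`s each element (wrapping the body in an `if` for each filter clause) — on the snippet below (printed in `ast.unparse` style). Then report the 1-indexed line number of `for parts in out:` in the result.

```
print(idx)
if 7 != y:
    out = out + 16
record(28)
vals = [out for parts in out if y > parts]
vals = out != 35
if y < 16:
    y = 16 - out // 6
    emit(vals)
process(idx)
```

Transformed code:
print(idx)
if 7 != y:
    out = out + 16
record(28)
vals = []
for parts in out:
    if y > parts:
        vals.append(out)
vals = out != 35
if y < 16:
    y = 16 - out // 6
    emit(vals)
process(idx)

6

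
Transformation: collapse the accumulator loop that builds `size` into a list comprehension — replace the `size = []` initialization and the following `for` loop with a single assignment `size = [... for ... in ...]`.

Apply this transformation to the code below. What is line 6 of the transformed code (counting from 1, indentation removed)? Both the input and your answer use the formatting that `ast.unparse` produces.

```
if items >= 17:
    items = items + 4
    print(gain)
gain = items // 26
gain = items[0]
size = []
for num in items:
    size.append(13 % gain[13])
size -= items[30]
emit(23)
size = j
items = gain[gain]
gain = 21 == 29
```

size = [13 % gain[13] for num in items]

Transformed code:
if items >= 17:
    items = items + 4
    print(gain)
gain = items // 26
gain = items[0]
size = [13 % gain[13] for num in items]
size -= items[30]
emit(23)
size = j
items = gain[gain]
gain = 21 == 29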